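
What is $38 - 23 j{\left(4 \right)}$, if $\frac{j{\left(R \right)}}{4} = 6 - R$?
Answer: $-146$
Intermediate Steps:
$j{\left(R \right)} = 24 - 4 R$ ($j{\left(R \right)} = 4 \left(6 - R\right) = 24 - 4 R$)
$38 - 23 j{\left(4 \right)} = 38 - 23 \left(24 - 16\right) = 38 - 184 = -146$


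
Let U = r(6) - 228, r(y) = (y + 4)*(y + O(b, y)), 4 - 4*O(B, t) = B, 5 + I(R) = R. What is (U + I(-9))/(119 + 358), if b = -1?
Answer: -113/318 ≈ -0.35535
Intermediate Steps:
I(R) = -5 + R
O(B, t) = 1 - B/4
r(y) = (4 + y)*(5/4 + y) (r(y) = (y + 4)*(y + (1 - 1/4*(-1))) = (4 + y)*(y + (1 + 1/4)) = (4 + y)*(y + 5/4) = (4 + y)*(5/4 + y))
U = -311/2 (U = (5 + 6**2 + (21/4)*6) - 228 = (5 + 36 + 63/2) - 228 = 145/2 - 228 = -311/2 ≈ -155.50)
(U + I(-9))/(119 + 358) = (-311/2 + (-5 - 9))/(119 + 358) = (-311/2 - 14)/477 = -339/2*1/477 = -113/318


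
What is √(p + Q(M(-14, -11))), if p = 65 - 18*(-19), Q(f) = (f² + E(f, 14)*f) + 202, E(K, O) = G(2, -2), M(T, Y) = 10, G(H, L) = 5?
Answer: √759 ≈ 27.550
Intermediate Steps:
E(K, O) = 5
Q(f) = 202 + f² + 5*f (Q(f) = (f² + 5*f) + 202 = 202 + f² + 5*f)
p = 407 (p = 65 + 342 = 407)
√(p + Q(M(-14, -11))) = √(407 + (202 + 10² + 5*10)) = √(407 + (202 + 100 + 50)) = √(407 + 352) = √759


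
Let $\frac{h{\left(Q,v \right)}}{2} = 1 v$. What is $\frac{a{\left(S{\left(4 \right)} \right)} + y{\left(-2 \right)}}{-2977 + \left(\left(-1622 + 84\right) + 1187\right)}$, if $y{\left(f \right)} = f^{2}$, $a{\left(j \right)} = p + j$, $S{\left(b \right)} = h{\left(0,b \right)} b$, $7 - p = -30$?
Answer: $- \frac{73}{3328} \approx -0.021935$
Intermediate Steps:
$p = 37$ ($p = 7 - -30 = 7 + 30 = 37$)
$h{\left(Q,v \right)} = 2 v$ ($h{\left(Q,v \right)} = 2 \cdot 1 v = 2 v$)
$S{\left(b \right)} = 2 b^{2}$ ($S{\left(b \right)} = 2 b b = 2 b^{2}$)
$a{\left(j \right)} = 37 + j$
$\frac{a{\left(S{\left(4 \right)} \right)} + y{\left(-2 \right)}}{-2977 + \left(\left(-1622 + 84\right) + 1187\right)} = \frac{\left(37 + 2 \cdot 4^{2}\right) + \left(-2\right)^{2}}{-2977 + \left(\left(-1622 + 84\right) + 1187\right)} = \frac{\left(37 + 2 \cdot 16\right) + 4}{-2977 + \left(-1538 + 1187\right)} = \frac{\left(37 + 32\right) + 4}{-2977 - 351} = \frac{69 + 4}{-3328} = 73 \left(- \frac{1}{3328}\right) = - \frac{73}{3328}$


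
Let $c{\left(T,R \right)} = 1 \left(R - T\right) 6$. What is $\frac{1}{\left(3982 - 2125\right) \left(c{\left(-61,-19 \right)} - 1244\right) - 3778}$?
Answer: $- \frac{1}{1845922} \approx -5.4174 \cdot 10^{-7}$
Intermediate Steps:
$c{\left(T,R \right)} = - 6 T + 6 R$ ($c{\left(T,R \right)} = \left(R - T\right) 6 = - 6 T + 6 R$)
$\frac{1}{\left(3982 - 2125\right) \left(c{\left(-61,-19 \right)} - 1244\right) - 3778} = \frac{1}{\left(3982 - 2125\right) \left(\left(\left(-6\right) \left(-61\right) + 6 \left(-19\right)\right) - 1244\right) - 3778} = \frac{1}{1857 \left(\left(366 - 114\right) - 1244\right) - 3778} = \frac{1}{1857 \left(252 - 1244\right) - 3778} = \frac{1}{1857 \left(-992\right) - 3778} = \frac{1}{-1842144 - 3778} = \frac{1}{-1845922} = - \frac{1}{1845922}$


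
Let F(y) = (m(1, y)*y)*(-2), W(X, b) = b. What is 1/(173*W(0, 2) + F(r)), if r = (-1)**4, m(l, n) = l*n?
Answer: 1/344 ≈ 0.0029070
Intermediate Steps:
r = 1
F(y) = -2*y**2 (F(y) = ((1*y)*y)*(-2) = (y*y)*(-2) = y**2*(-2) = -2*y**2)
1/(173*W(0, 2) + F(r)) = 1/(173*2 - 2*1**2) = 1/(346 - 2*1) = 1/(346 - 2) = 1/344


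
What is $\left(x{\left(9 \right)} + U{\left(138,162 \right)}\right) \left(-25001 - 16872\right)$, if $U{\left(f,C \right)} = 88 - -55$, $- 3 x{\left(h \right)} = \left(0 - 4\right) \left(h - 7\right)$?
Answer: $- \frac{18298501}{3} \approx -6.0995 \cdot 10^{6}$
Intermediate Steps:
$x{\left(h \right)} = - \frac{28}{3} + \frac{4 h}{3}$ ($x{\left(h \right)} = - \frac{\left(0 - 4\right) \left(h - 7\right)}{3} = - \frac{\left(-4\right) \left(-7 + h\right)}{3} = - \frac{28 - 4 h}{3} = - \frac{28}{3} + \frac{4 h}{3}$)
$U{\left(f,C \right)} = 143$ ($U{\left(f,C \right)} = 88 + 55 = 143$)
$\left(x{\left(9 \right)} + U{\left(138,162 \right)}\right) \left(-25001 - 16872\right) = \left(\left(- \frac{28}{3} + \frac{4}{3} \cdot 9\right) + 143\right) \left(-25001 - 16872\right) = \left(\left(- \frac{28}{3} + 12\right) + 143\right) \left(-41873\right) = \left(\frac{8}{3} + 143\right) \left(-41873\right) = \frac{437}{3} \left(-41873\right) = - \frac{18298501}{3}$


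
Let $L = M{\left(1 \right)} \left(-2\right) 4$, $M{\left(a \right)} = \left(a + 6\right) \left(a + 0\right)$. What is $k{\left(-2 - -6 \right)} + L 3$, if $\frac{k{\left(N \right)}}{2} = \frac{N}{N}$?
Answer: $-166$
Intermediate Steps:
$M{\left(a \right)} = a \left(6 + a\right)$ ($M{\left(a \right)} = \left(6 + a\right) a = a \left(6 + a\right)$)
$k{\left(N \right)} = 2$ ($k{\left(N \right)} = 2 \frac{N}{N} = 2 \cdot 1 = 2$)
$L = -56$ ($L = 1 \left(6 + 1\right) \left(-2\right) 4 = 1 \cdot 7 \left(-2\right) 4 = 7 \left(-2\right) 4 = \left(-14\right) 4 = -56$)
$k{\left(-2 - -6 \right)} + L 3 = 2 - 168 = -166$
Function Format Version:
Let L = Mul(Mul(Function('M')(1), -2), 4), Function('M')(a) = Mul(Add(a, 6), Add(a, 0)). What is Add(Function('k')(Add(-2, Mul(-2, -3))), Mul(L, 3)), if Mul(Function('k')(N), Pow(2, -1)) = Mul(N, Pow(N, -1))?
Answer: -166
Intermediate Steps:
Function('M')(a) = Mul(a, Add(6, a)) (Function('M')(a) = Mul(Add(6, a), a) = Mul(a, Add(6, a)))
Function('k')(N) = 2 (Function('k')(N) = Mul(2, Mul(N, Pow(N, -1))) = Mul(2, 1) = 2)
L = -56 (L = Mul(Mul(Mul(1, Add(6, 1)), -2), 4) = Mul(Mul(Mul(1, 7), -2), 4) = Mul(Mul(7, -2), 4) = Mul(-14, 4) = -56)
Add(Function('k')(Add(-2, Mul(-2, -3))), Mul(L, 3)) = Add(2, Mul(-56, 3)) = Add(2, -168) = -166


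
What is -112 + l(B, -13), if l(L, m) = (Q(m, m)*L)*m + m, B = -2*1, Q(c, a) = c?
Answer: -463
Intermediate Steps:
B = -2
l(L, m) = m + L*m**2 (l(L, m) = (m*L)*m + m = (L*m)*m + m = L*m**2 + m = m + L*m**2)
-112 + l(B, -13) = -112 - 13*(1 - 2*(-13)) = -112 - 13*(1 + 26) = -112 - 13*27 = -112 - 351 = -463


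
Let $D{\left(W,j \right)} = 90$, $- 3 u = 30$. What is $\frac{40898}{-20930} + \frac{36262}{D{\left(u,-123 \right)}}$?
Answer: $\frac{2904934}{7245} \approx 400.96$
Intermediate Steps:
$u = -10$ ($u = \left(- \frac{1}{3}\right) 30 = -10$)
$\frac{40898}{-20930} + \frac{36262}{D{\left(u,-123 \right)}} = \frac{40898}{-20930} + \frac{36262}{90} = 40898 \left(- \frac{1}{20930}\right) + 36262 \cdot \frac{1}{90} = - \frac{1573}{805} + \frac{18131}{45} = \frac{2904934}{7245}$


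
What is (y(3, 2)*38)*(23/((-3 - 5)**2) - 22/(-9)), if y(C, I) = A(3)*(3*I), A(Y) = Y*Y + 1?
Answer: 153425/24 ≈ 6392.7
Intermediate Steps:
A(Y) = 1 + Y**2 (A(Y) = Y**2 + 1 = 1 + Y**2)
y(C, I) = 30*I (y(C, I) = (1 + 3**2)*(3*I) = (1 + 9)*(3*I) = 10*(3*I) = 30*I)
(y(3, 2)*38)*(23/((-3 - 5)**2) - 22/(-9)) = ((30*2)*38)*(23/((-3 - 5)**2) - 22/(-9)) = (60*38)*(23/((-8)**2) - 22*(-1/9)) = 2280*(23/64 + 22/9) = 2280*(1615/576) = 153425/24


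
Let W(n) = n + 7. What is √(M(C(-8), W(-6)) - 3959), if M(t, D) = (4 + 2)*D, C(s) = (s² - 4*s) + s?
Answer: I*√3953 ≈ 62.873*I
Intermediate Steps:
W(n) = 7 + n
C(s) = s² - 3*s
M(t, D) = 6*D
√(M(C(-8), W(-6)) - 3959) = √(6*(7 - 6) - 3959) = √(6*1 - 3959) = √(6 - 3959) = √(-3953) = I*√3953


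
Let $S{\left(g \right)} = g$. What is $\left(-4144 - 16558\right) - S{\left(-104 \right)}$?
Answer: $-20598$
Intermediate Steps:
$\left(-4144 - 16558\right) - S{\left(-104 \right)} = \left(-4144 - 16558\right) - -104 = -20702 + 104 = -20598$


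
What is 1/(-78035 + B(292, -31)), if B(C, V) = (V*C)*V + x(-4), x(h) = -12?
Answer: 1/202565 ≈ 4.9367e-6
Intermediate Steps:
B(C, V) = -12 + C*V² (B(C, V) = (V*C)*V - 12 = (C*V)*V - 12 = C*V² - 12 = -12 + C*V²)
1/(-78035 + B(292, -31)) = 1/(-78035 + (-12 + 292*(-31)²)) = 1/(-78035 + (-12 + 292*961)) = 1/(-78035 + (-12 + 280612)) = 1/(-78035 + 280600) = 1/202565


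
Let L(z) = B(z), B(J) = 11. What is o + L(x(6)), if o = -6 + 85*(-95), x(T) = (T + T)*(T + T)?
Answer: -8070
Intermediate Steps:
x(T) = 4*T² (x(T) = (2*T)*(2*T) = 4*T²)
L(z) = 11
o = -8081 (o = -6 - 8075 = -8081)
o + L(x(6)) = -8081 + 11 = -8070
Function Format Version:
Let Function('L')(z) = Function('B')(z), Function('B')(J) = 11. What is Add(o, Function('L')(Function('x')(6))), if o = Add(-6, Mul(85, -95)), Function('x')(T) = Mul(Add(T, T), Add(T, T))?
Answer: -8070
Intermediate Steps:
Function('x')(T) = Mul(4, Pow(T, 2)) (Function('x')(T) = Mul(Mul(2, T), Mul(2, T)) = Mul(4, Pow(T, 2)))
Function('L')(z) = 11
o = -8081 (o = Add(-6, -8075) = -8081)
Add(o, Function('L')(Function('x')(6))) = Add(-8081, 11) = -8070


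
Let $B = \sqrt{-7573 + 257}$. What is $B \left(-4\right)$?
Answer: $- 8 i \sqrt{1829} \approx - 342.13 i$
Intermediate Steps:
$B = 2 i \sqrt{1829}$ ($B = \sqrt{-7316} = 2 i \sqrt{1829} \approx 85.534 i$)
$B \left(-4\right) = 2 i \sqrt{1829} \left(-4\right) = - 8 i \sqrt{1829}$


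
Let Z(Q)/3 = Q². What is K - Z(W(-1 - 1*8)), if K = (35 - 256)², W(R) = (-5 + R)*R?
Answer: 1213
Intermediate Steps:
W(R) = R*(-5 + R)
Z(Q) = 3*Q²
K = 48841 (K = (-221)² = 48841)
K - Z(W(-1 - 1*8)) = 48841 - 3*((-1 - 1*8)*(-5 + (-1 - 1*8)))² = 48841 - 3*((-1 - 8)*(-5 + (-1 - 8)))² = 48841 - 3*(-9*(-5 - 9))² = 48841 - 3*(-9*(-14))² = 48841 - 3*126² = 48841 - 3*15876 = 48841 - 1*47628 = 48841 - 47628 = 1213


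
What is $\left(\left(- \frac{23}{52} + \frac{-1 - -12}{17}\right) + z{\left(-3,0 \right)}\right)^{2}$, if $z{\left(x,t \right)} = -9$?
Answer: $\frac{60450625}{781456} \approx 77.356$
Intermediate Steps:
$\left(\left(- \frac{23}{52} + \frac{-1 - -12}{17}\right) + z{\left(-3,0 \right)}\right)^{2} = \left(\left(- \frac{23}{52} + \frac{-1 - -12}{17}\right) - 9\right)^{2} = \left(\left(\left(-23\right) \frac{1}{52} + \left(-1 + 12\right) \frac{1}{17}\right) - 9\right)^{2} = \left(\left(- \frac{23}{52} + 11 \cdot \frac{1}{17}\right) - 9\right)^{2} = \left(\left(- \frac{23}{52} + \frac{11}{17}\right) - 9\right)^{2} = \left(\frac{181}{884} - 9\right)^{2} = \left(- \frac{7775}{884}\right)^{2} = \frac{60450625}{781456}$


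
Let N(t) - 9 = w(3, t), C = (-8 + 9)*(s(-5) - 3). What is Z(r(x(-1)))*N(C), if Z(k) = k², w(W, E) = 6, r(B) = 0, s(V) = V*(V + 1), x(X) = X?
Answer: 0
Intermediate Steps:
s(V) = V*(1 + V)
C = 17 (C = (-8 + 9)*(-5*(1 - 5) - 3) = 1*(-5*(-4) - 3) = 1*(20 - 3) = 1*17 = 17)
N(t) = 15 (N(t) = 9 + 6 = 15)
Z(r(x(-1)))*N(C) = 0²*15 = 0*15 = 0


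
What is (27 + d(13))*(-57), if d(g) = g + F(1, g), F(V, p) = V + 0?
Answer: -2337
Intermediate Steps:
F(V, p) = V
d(g) = 1 + g (d(g) = g + 1 = 1 + g)
(27 + d(13))*(-57) = (27 + (1 + 13))*(-57) = (27 + 14)*(-57) = 41*(-57) = -2337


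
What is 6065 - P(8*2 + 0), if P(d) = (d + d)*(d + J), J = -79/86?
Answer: 240043/43 ≈ 5582.4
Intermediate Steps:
J = -79/86 (J = -79*1/86 = -79/86 ≈ -0.91860)
P(d) = 2*d*(-79/86 + d) (P(d) = (d + d)*(d - 79/86) = (2*d)*(-79/86 + d) = 2*d*(-79/86 + d))
6065 - P(8*2 + 0) = 6065 - (8*2 + 0)*(-79 + 86*(8*2 + 0))/43 = 6065 - (16 + 0)*(-79 + 86*(16 + 0))/43 = 6065 - 16*(-79 + 86*16)/43 = 6065 - 16*(-79 + 1376)/43 = 6065 - 16*1297/43 = 6065 - 1*20752/43 = 6065 - 20752/43 = 240043/43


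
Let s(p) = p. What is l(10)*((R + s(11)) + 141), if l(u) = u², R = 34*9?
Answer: 45800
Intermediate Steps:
R = 306
l(10)*((R + s(11)) + 141) = 10²*((306 + 11) + 141) = 100*(317 + 141) = 100*458 = 45800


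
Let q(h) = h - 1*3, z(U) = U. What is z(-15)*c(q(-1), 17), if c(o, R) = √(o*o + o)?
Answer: -30*√3 ≈ -51.962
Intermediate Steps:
q(h) = -3 + h (q(h) = h - 3 = -3 + h)
c(o, R) = √(o + o²) (c(o, R) = √(o² + o) = √(o + o²))
z(-15)*c(q(-1), 17) = -15*2*√3 = -30*√3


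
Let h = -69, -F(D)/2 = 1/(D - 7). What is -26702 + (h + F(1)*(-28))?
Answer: -80341/3 ≈ -26780.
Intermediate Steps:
F(D) = -2/(-7 + D) (F(D) = -2/(D - 7) = -2/(-7 + D))
-26702 + (h + F(1)*(-28)) = -26702 + (-69 - 2/(-7 + 1)*(-28)) = -26702 + (-69 - 2/(-6)*(-28)) = -26702 + (-69 - 2*(-⅙)*(-28)) = -26702 + (-69 + (⅓)*(-28)) = -26702 + (-69 - 28/3) = -26702 - 235/3 = -80341/3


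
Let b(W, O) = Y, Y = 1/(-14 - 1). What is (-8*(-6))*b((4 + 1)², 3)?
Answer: -16/5 ≈ -3.2000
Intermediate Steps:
Y = -1/15 (Y = 1/(-15) = -1/15 ≈ -0.066667)
b(W, O) = -1/15
(-8*(-6))*b((4 + 1)², 3) = -8*(-6)*(-1/15) = 48*(-1/15) = -16/5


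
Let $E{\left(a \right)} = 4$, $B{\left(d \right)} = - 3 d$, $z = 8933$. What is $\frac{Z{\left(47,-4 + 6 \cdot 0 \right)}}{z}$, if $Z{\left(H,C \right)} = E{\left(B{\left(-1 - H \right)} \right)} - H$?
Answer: $- \frac{43}{8933} \approx -0.0048136$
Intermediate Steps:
$Z{\left(H,C \right)} = 4 - H$
$\frac{Z{\left(47,-4 + 6 \cdot 0 \right)}}{z} = \frac{4 - 47}{8933} = \left(4 - 47\right) \frac{1}{8933} = \left(-43\right) \frac{1}{8933} = - \frac{43}{8933}$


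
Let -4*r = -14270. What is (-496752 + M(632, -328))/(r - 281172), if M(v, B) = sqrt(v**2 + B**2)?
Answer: 993504/555209 - 16*sqrt(7922)/555209 ≈ 1.7869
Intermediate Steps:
r = 7135/2 (r = -1/4*(-14270) = 7135/2 ≈ 3567.5)
M(v, B) = sqrt(B**2 + v**2)
(-496752 + M(632, -328))/(r - 281172) = (-496752 + sqrt((-328)**2 + 632**2))/(7135/2 - 281172) = (-496752 + sqrt(107584 + 399424))/(-555209/2) = (-496752 + sqrt(507008))*(-2/555209) = (-496752 + 8*sqrt(7922))*(-2/555209) = 993504/555209 - 16*sqrt(7922)/555209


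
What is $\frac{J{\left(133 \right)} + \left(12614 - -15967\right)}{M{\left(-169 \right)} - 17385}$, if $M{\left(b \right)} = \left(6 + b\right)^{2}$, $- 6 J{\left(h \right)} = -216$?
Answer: $\frac{28617}{9184} \approx 3.116$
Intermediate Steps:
$J{\left(h \right)} = 36$ ($J{\left(h \right)} = \left(- \frac{1}{6}\right) \left(-216\right) = 36$)
$\frac{J{\left(133 \right)} + \left(12614 - -15967\right)}{M{\left(-169 \right)} - 17385} = \frac{36 + \left(12614 - -15967\right)}{\left(6 - 169\right)^{2} - 17385} = \frac{36 + \left(12614 + 15967\right)}{\left(-163\right)^{2} - 17385} = \frac{36 + 28581}{26569 - 17385} = \frac{28617}{9184}$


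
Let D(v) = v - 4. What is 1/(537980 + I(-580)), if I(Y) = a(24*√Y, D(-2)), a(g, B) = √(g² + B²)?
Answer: 134495/72355703611 - 9*I*√1031/144711407222 ≈ 1.8588e-6 - 1.997e-9*I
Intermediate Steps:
D(v) = -4 + v
a(g, B) = √(B² + g²)
I(Y) = √(36 + 576*Y) (I(Y) = √((-4 - 2)² + (24*√Y)²) = √((-6)² + 576*Y) = √(36 + 576*Y))
1/(537980 + I(-580)) = 1/(537980 + 6*√(1 + 16*(-580))) = 1/(537980 + 6*√(1 - 9280)) = 1/(537980 + 6*√(-9279)) = 1/(537980 + 6*(3*I*√1031)) = 1/(537980 + 18*I*√1031)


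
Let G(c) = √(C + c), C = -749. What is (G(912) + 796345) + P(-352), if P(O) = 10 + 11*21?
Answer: 796586 + √163 ≈ 7.9660e+5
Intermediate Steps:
P(O) = 241 (P(O) = 10 + 231 = 241)
G(c) = √(-749 + c)
(G(912) + 796345) + P(-352) = (√(-749 + 912) + 796345) + 241 = (√163 + 796345) + 241 = (796345 + √163) + 241 = 796586 + √163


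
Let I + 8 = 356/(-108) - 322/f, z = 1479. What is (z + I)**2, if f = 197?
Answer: 60809147112484/28291761 ≈ 2.1494e+6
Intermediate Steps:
I = -68779/5319 (I = -8 + (356/(-108) - 322/197) = -8 + (356*(-1/108) - 322*1/197) = -8 + (-89/27 - 322/197) = -8 - 26227/5319 = -68779/5319 ≈ -12.931)
(z + I)**2 = (1479 - 68779/5319)**2 = (7798022/5319)**2 = 60809147112484/28291761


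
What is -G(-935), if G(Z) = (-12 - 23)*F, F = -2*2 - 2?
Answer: -210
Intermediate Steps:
F = -6 (F = -4 - 2 = -6)
G(Z) = 210 (G(Z) = (-12 - 23)*(-6) = -35*(-6) = 210)
-G(-935) = -1*210 = -210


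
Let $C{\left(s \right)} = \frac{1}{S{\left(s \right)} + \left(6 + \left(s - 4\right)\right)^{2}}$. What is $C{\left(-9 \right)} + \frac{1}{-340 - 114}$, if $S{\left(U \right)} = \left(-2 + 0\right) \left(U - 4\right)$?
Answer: $\frac{379}{34050} \approx 0.011131$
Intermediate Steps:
$S{\left(U \right)} = 8 - 2 U$ ($S{\left(U \right)} = - 2 \left(-4 + U\right) = 8 - 2 U$)
$C{\left(s \right)} = \frac{1}{8 + \left(2 + s\right)^{2} - 2 s}$ ($C{\left(s \right)} = \frac{1}{\left(8 - 2 s\right) + \left(6 + \left(s - 4\right)\right)^{2}} = \frac{1}{\left(8 - 2 s\right) + \left(6 + \left(-4 + s\right)\right)^{2}} = \frac{1}{\left(8 - 2 s\right) + \left(2 + s\right)^{2}} = \frac{1}{8 + \left(2 + s\right)^{2} - 2 s}$)
$C{\left(-9 \right)} + \frac{1}{-340 - 114} = \frac{1}{12 + \left(-9\right)^{2} + 2 \left(-9\right)} + \frac{1}{-340 - 114} = \frac{1}{12 + 81 - 18} + \frac{1}{-454} = \frac{1}{75} - \frac{1}{454} = \frac{379}{34050}$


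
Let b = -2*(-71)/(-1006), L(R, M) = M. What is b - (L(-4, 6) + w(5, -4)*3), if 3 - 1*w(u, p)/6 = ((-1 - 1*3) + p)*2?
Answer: -175115/503 ≈ -348.14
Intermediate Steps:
w(u, p) = 66 - 12*p (w(u, p) = 18 - 6*((-1 - 1*3) + p)*2 = 18 - 6*((-1 - 3) + p)*2 = 18 - 6*(-4 + p)*2 = 18 - 6*(-8 + 2*p) = 18 + (48 - 12*p) = 66 - 12*p)
b = -71/503 (b = 142*(-1/1006) = -71/503 ≈ -0.14115)
b - (L(-4, 6) + w(5, -4)*3) = -71/503 - (6 + (66 - 12*(-4))*3) = -71/503 - (6 + (66 + 48)*3) = -71/503 - (6 + 114*3) = -71/503 - (6 + 342) = -71/503 - 1*348 = -71/503 - 348 = -175115/503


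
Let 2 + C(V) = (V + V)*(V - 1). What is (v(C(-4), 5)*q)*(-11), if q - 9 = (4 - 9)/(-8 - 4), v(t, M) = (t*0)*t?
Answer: 0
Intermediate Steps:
C(V) = -2 + 2*V*(-1 + V) (C(V) = -2 + (V + V)*(V - 1) = -2 + (2*V)*(-1 + V) = -2 + 2*V*(-1 + V))
v(t, M) = 0 (v(t, M) = 0*t = 0)
q = 113/12 (q = 9 + (4 - 9)/(-8 - 4) = 9 - 5/(-12) = 9 - 5*(-1/12) = 9 + 5/12 = 113/12 ≈ 9.4167)
(v(C(-4), 5)*q)*(-11) = (0*(113/12))*(-11) = 0*(-11) = 0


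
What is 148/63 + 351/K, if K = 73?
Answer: 32917/4599 ≈ 7.1574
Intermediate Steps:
148/63 + 351/K = 148/63 + 351/73 = 32917/4599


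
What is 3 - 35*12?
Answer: -417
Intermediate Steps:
3 - 35*12 = 3 - 420 = -417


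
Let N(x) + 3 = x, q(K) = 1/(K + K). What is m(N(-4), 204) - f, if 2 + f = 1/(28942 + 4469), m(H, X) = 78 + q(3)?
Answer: 5356895/66822 ≈ 80.167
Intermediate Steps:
q(K) = 1/(2*K)
N(x) = -3 + x
m(H, X) = 469/6 (m(H, X) = 78 + (½)/3 = 78 + (½)*(⅓) = 78 + ⅙ = 469/6)
f = -66821/33411 (f = -2 + 1/(28942 + 4469) = -2 + 1/33411 = -66821/33411 ≈ -2.0000)
m(N(-4), 204) - f = 469/6 - 1*(-66821/33411) = 469/6 + 66821/33411 = 5356895/66822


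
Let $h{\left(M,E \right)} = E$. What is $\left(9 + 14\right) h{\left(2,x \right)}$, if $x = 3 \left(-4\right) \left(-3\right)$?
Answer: $828$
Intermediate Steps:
$x = 36$ ($x = \left(-12\right) \left(-3\right) = 36$)
$\left(9 + 14\right) h{\left(2,x \right)} = \left(9 + 14\right) 36 = 23 \cdot 36 = 828$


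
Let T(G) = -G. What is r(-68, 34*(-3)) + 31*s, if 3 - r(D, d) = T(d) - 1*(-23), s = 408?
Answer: 12526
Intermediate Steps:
r(D, d) = -20 + d (r(D, d) = 3 - (-d - 1*(-23)) = 3 - (-d + 23) = 3 - (23 - d) = 3 + (-23 + d) = -20 + d)
r(-68, 34*(-3)) + 31*s = (-20 + 34*(-3)) + 31*408 = (-20 - 102) + 12648 = -122 + 12648 = 12526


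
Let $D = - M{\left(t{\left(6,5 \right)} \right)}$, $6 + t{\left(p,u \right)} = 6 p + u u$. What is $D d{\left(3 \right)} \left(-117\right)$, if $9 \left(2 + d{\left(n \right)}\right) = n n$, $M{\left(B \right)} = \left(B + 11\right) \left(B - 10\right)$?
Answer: $-347490$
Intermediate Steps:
$t{\left(p,u \right)} = -6 + u^{2} + 6 p$ ($t{\left(p,u \right)} = -6 + \left(6 p + u u\right) = -6 + \left(6 p + u^{2}\right) = -6 + \left(u^{2} + 6 p\right) = -6 + u^{2} + 6 p$)
$M{\left(B \right)} = \left(-10 + B\right) \left(11 + B\right)$ ($M{\left(B \right)} = \left(11 + B\right) \left(-10 + B\right) = \left(-10 + B\right) \left(11 + B\right)$)
$D = -2970$ ($D = - (-110 + \left(-6 + 5^{2} + 6 \cdot 6\right) + \left(-6 + 5^{2} + 6 \cdot 6\right)^{2}) = - (-110 + \left(-6 + 25 + 36\right) + \left(-6 + 25 + 36\right)^{2}) = - (-110 + 55 + 55^{2}) = - (-110 + 55 + 3025) = \left(-1\right) 2970 = -2970$)
$d{\left(n \right)} = -2 + \frac{n^{2}}{9}$ ($d{\left(n \right)} = -2 + \frac{n n}{9} = -2 + \frac{n^{2}}{9}$)
$D d{\left(3 \right)} \left(-117\right) = - 2970 \left(-2 + \frac{3^{2}}{9}\right) \left(-117\right) = - 2970 \left(-2 + \frac{1}{9} \cdot 9\right) \left(-117\right) = - 2970 \left(-2 + 1\right) \left(-117\right) = \left(-2970\right) \left(-1\right) \left(-117\right) = 2970 \left(-117\right) = -347490$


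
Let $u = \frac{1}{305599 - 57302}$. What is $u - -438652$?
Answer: $\frac{108915975645}{248297} \approx 4.3865 \cdot 10^{5}$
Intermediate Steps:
$u = \frac{1}{248297} \approx 4.0274 \cdot 10^{-6}$
$u - -438652 = \frac{1}{248297} - -438652 = \frac{1}{248297} + 438652 = \frac{108915975645}{248297}$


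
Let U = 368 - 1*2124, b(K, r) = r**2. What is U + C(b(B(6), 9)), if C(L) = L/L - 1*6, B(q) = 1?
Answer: -1761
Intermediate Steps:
C(L) = -5 (C(L) = 1 - 6 = -5)
U = -1756 (U = 368 - 2124 = -1756)
U + C(b(B(6), 9)) = -1756 - 5 = -1761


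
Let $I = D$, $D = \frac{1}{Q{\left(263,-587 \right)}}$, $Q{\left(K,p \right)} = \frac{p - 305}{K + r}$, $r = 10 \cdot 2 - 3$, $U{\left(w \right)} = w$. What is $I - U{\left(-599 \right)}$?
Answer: $\frac{133507}{223} \approx 598.69$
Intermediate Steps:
$r = 17$ ($r = 20 - 3 = 17$)
$Q{\left(K,p \right)} = \frac{-305 + p}{17 + K}$ ($Q{\left(K,p \right)} = \frac{p - 305}{K + 17} = \frac{-305 + p}{17 + K}$)
$D = - \frac{70}{223}$ ($D = \frac{1}{\frac{1}{17 + 263} \left(-305 - 587\right)} = \frac{1}{\frac{1}{280} \left(-892\right)} = \frac{1}{- \frac{223}{70}} = - \frac{70}{223} \approx -0.3139$)
$I = - \frac{70}{223} \approx -0.3139$
$I - U{\left(-599 \right)} = - \frac{70}{223} - -599 = - \frac{70}{223} + 599 = \frac{133507}{223}$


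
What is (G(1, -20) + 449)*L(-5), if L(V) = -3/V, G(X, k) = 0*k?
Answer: 1347/5 ≈ 269.40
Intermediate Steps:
G(X, k) = 0
(G(1, -20) + 449)*L(-5) = (0 + 449)*(-3/(-5)) = 449*(-3*(-1/5)) = 449*(3/5) = 1347/5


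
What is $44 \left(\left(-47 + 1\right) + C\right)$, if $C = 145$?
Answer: $4356$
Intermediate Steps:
$44 \left(\left(-47 + 1\right) + C\right) = 44 \left(\left(-47 + 1\right) + 145\right) = 44 \left(-46 + 145\right) = 44 \cdot 99 = 4356$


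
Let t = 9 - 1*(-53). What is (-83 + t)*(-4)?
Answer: 84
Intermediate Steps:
t = 62 (t = 9 + 53 = 62)
(-83 + t)*(-4) = (-83 + 62)*(-4) = -21*(-4) = 84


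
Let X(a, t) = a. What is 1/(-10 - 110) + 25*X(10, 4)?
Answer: 29999/120 ≈ 249.99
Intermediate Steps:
1/(-10 - 110) + 25*X(10, 4) = 1/(-10 - 110) + 25*10 = 1/(-120) + 250 = -1/120 + 250 = 29999/120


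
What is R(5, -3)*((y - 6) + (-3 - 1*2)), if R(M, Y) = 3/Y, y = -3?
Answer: 14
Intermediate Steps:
R(5, -3)*((y - 6) + (-3 - 1*2)) = (3/(-3))*((-3 - 6) + (-3 - 1*2)) = (3*(-1/3))*(-9 + (-3 - 2)) = -(-9 - 5) = -1*(-14) = 14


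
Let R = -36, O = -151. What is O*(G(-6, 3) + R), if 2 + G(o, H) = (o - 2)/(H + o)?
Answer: 16006/3 ≈ 5335.3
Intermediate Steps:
G(o, H) = -2 + (-2 + o)/(H + o) (G(o, H) = -2 + (o - 2)/(H + o) = -2 + (-2 + o)/(H + o))
O*(G(-6, 3) + R) = -151*((-2 - 1*(-6) - 2*3)/(3 - 6) - 36) = -151*((-2 + 6 - 6)/(-3) - 36) = -151*(-1/3*(-2) - 36) = -151*(2/3 - 36) = -151*(-106/3) = 16006/3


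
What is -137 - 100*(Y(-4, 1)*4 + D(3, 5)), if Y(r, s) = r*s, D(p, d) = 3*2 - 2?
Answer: 1063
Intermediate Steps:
D(p, d) = 4 (D(p, d) = 6 - 2 = 4)
-137 - 100*(Y(-4, 1)*4 + D(3, 5)) = -137 - 100*(-4*1*4 + 4) = -137 - 100*(-4*4 + 4) = -137 - 100*(-16 + 4) = -137 - 100*(-12) = -137 + 1200 = 1063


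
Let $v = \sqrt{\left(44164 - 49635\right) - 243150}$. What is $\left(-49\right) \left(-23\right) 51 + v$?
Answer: $57477 + i \sqrt{248621} \approx 57477.0 + 498.62 i$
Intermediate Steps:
$v = i \sqrt{248621}$ ($v = \sqrt{-5471 - 243150} = \sqrt{-248621} = i \sqrt{248621} \approx 498.62 i$)
$\left(-49\right) \left(-23\right) 51 + v = \left(-49\right) \left(-23\right) 51 + i \sqrt{248621} = 1127 \cdot 51 + i \sqrt{248621} = 57477 + i \sqrt{248621}$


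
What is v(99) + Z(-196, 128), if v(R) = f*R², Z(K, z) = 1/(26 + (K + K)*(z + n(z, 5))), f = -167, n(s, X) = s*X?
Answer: -492715970011/301030 ≈ -1.6368e+6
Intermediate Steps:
n(s, X) = X*s
Z(K, z) = 1/(26 + 12*K*z) (Z(K, z) = 1/(26 + (K + K)*(z + 5*z)) = 1/(26 + (2*K)*(6*z)) = 1/(26 + 12*K*z))
v(R) = -167*R²
v(99) + Z(-196, 128) = -167*99² + 1/(2*(13 + 6*(-196)*128)) = -167*9801 + 1/(2*(13 - 150528)) = -1636767 + (½)/(-150515) = -1636767 + (½)*(-1/150515) = -1636767 - 1/301030 = -492715970011/301030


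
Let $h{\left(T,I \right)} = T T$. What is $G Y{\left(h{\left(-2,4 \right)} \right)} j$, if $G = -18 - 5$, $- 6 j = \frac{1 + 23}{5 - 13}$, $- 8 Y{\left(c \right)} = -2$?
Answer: $- \frac{23}{8} \approx -2.875$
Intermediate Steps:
$h{\left(T,I \right)} = T^{2}$
$Y{\left(c \right)} = \frac{1}{4}$ ($Y{\left(c \right)} = \left(- \frac{1}{8}\right) \left(-2\right) = \frac{1}{4}$)
$j = \frac{1}{2}$ ($j = - \frac{\left(1 + 23\right) \frac{1}{5 - 13}}{6} = - \frac{24 \frac{1}{-8}}{6} = - \frac{24 \left(- \frac{1}{8}\right)}{6} = \left(- \frac{1}{6}\right) \left(-3\right) = \frac{1}{2} \approx 0.5$)
$G = -23$
$G Y{\left(h{\left(-2,4 \right)} \right)} j = \left(-23\right) \frac{1}{4} \cdot \frac{1}{2} = \left(- \frac{23}{4}\right) \frac{1}{2} = - \frac{23}{8}$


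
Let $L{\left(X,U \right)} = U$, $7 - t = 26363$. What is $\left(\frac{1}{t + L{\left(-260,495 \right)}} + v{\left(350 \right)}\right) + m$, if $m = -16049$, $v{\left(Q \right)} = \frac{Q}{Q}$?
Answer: $- \frac{415017329}{25861} \approx -16048.0$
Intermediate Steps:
$t = -26356$ ($t = 7 - 26363 = -26356$)
$v{\left(Q \right)} = 1$
$\left(\frac{1}{t + L{\left(-260,495 \right)}} + v{\left(350 \right)}\right) + m = \left(\frac{1}{-26356 + 495} + 1\right) - 16049 = \left(\frac{1}{-25861} + 1\right) - 16049 = \left(- \frac{1}{25861} + 1\right) - 16049 = \frac{25860}{25861} - 16049 = - \frac{415017329}{25861}$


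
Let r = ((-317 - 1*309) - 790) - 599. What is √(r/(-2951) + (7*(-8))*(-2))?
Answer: √5806433/227 ≈ 10.615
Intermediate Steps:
r = -2015 (r = ((-317 - 309) - 790) - 599 = (-626 - 790) - 599 = -1416 - 599 = -2015)
√(r/(-2951) + (7*(-8))*(-2)) = √(-2015/(-2951) + (7*(-8))*(-2)) = √(-2015*(-1/2951) - 56*(-2)) = √(155/227 + 112) = √(25579/227) = √5806433/227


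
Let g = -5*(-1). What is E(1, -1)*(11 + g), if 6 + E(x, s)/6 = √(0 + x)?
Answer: -480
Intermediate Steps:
E(x, s) = -36 + 6*√x (E(x, s) = -36 + 6*√(0 + x) = -36 + 6*√x)
g = 5
E(1, -1)*(11 + g) = (-36 + 6*√1)*(11 + 5) = (-36 + 6*1)*16 = (-36 + 6)*16 = -30*16 = -480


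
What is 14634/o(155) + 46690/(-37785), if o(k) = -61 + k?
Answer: 54855683/355179 ≈ 154.45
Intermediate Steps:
14634/o(155) + 46690/(-37785) = 14634/(-61 + 155) + 46690/(-37785) = 14634/94 + 46690*(-1/37785) = 14634*(1/94) - 9338/7557 = 7317/47 - 9338/7557 = 54855683/355179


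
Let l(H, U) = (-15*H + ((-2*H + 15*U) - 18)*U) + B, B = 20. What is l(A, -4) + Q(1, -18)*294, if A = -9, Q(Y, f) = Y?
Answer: 689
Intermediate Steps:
l(H, U) = 20 - 15*H + U*(-18 - 2*H + 15*U) (l(H, U) = (-15*H + ((-2*H + 15*U) - 18)*U) + 20 = (-15*H + (-18 - 2*H + 15*U)*U) + 20 = (-15*H + U*(-18 - 2*H + 15*U)) + 20 = 20 - 15*H + U*(-18 - 2*H + 15*U))
l(A, -4) + Q(1, -18)*294 = (20 - 18*(-4) - 15*(-9) + 15*(-4)² - 2*(-9)*(-4)) + 1*294 = (20 + 72 + 135 + 15*16 - 72) + 294 = (20 + 72 + 135 + 240 - 72) + 294 = 395 + 294 = 689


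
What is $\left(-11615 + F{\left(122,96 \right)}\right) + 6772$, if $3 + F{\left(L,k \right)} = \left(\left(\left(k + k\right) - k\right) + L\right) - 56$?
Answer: $-4684$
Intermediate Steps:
$F{\left(L,k \right)} = -59 + L + k$ ($F{\left(L,k \right)} = -3 - \left(56 - L - k\right) = -3 + \left(-56 + L + k\right) = -59 + L + k$)
$\left(-11615 + F{\left(122,96 \right)}\right) + 6772 = \left(-11615 + \left(-59 + 122 + 96\right)\right) + 6772 = \left(-11615 + 159\right) + 6772 = -11456 + 6772 = -4684$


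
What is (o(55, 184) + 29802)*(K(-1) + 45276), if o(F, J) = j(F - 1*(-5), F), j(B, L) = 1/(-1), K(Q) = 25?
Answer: 1350015101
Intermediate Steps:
j(B, L) = -1
o(F, J) = -1
(o(55, 184) + 29802)*(K(-1) + 45276) = (-1 + 29802)*(25 + 45276) = 29801*45301 = 1350015101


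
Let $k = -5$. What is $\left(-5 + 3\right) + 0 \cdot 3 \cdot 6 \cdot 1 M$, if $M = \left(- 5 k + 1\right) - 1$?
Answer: $-2$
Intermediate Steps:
$M = 25$ ($M = \left(\left(-5\right) \left(-5\right) + 1\right) - 1 = \left(25 + 1\right) - 1 = 26 - 1 = 25$)
$\left(-5 + 3\right) + 0 \cdot 3 \cdot 6 \cdot 1 M = \left(-5 + 3\right) + 0 \cdot 3 \cdot 6 \cdot 1 \cdot 25 = -2 + 0 \cdot 18 \cdot 1 \cdot 25 = -2 + 0 \cdot 18 \cdot 25 = -2 + 0 \cdot 450 = -2 + 0 = -2$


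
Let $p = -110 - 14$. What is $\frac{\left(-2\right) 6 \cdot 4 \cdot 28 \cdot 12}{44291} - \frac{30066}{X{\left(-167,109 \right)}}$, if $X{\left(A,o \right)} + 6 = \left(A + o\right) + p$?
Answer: $\frac{664310571}{4163354} \approx 159.56$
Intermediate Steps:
$p = -124$
$X{\left(A,o \right)} = -130 + A + o$ ($X{\left(A,o \right)} = -6 - \left(124 - A - o\right) = -6 + \left(-124 + A + o\right) = -130 + A + o$)
$\frac{\left(-2\right) 6 \cdot 4 \cdot 28 \cdot 12}{44291} - \frac{30066}{X{\left(-167,109 \right)}} = \frac{\left(-2\right) 6 \cdot 4 \cdot 28 \cdot 12}{44291} - \frac{30066}{-130 - 167 + 109} = \left(-12\right) 4 \cdot 28 \cdot 12 \cdot \frac{1}{44291} - \frac{30066}{-188} = \left(-48\right) 28 \cdot 12 \cdot \frac{1}{44291} - - \frac{15033}{94} = \left(-1344\right) 12 \cdot \frac{1}{44291} + \frac{15033}{94} = \left(-16128\right) \frac{1}{44291} + \frac{15033}{94} = - \frac{16128}{44291} + \frac{15033}{94} = \frac{664310571}{4163354}$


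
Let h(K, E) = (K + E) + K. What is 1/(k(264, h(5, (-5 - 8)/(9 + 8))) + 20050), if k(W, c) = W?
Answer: 1/20314 ≈ 4.9227e-5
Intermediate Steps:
h(K, E) = E + 2*K (h(K, E) = (E + K) + K = E + 2*K)
1/(k(264, h(5, (-5 - 8)/(9 + 8))) + 20050) = 1/(264 + 20050) = 1/20314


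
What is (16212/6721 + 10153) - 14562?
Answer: -29616677/6721 ≈ -4406.6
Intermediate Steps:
(16212/6721 + 10153) - 14562 = 68254525/6721 - 14562 = -29616677/6721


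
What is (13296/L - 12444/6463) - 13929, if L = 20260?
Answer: -456008684103/32735095 ≈ -13930.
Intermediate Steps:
(13296/L - 12444/6463) - 13929 = (13296/20260 - 12444/6463) - 13929 = (13296*(1/20260) - 12444*1/6463) - 13929 = (3324/5065 - 12444/6463) - 13929 = -41545848/32735095 - 13929 = -456008684103/32735095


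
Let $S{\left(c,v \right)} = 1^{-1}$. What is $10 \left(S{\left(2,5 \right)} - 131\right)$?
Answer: $-1300$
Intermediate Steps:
$S{\left(c,v \right)} = 1$
$10 \left(S{\left(2,5 \right)} - 131\right) = 10 \left(1 - 131\right) = 10 \left(-130\right) = -1300$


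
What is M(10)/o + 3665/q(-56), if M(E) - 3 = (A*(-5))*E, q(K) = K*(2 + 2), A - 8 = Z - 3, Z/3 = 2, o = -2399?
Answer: -8669807/537376 ≈ -16.134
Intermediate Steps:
Z = 6 (Z = 3*2 = 6)
A = 11 (A = 8 + (6 - 3) = 8 + 3 = 11)
q(K) = 4*K (q(K) = K*4 = 4*K)
M(E) = 3 - 55*E (M(E) = 3 + (11*(-5))*E = 3 - 55*E)
M(10)/o + 3665/q(-56) = (3 - 55*10)/(-2399) + 3665/((4*(-56))) = (3 - 550)*(-1/2399) + 3665/(-224) = -547*(-1/2399) + 3665*(-1/224) = 547/2399 - 3665/224 = -8669807/537376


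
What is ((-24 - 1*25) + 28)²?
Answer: 441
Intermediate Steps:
((-24 - 1*25) + 28)² = ((-24 - 25) + 28)² = (-49 + 28)² = (-21)² = 441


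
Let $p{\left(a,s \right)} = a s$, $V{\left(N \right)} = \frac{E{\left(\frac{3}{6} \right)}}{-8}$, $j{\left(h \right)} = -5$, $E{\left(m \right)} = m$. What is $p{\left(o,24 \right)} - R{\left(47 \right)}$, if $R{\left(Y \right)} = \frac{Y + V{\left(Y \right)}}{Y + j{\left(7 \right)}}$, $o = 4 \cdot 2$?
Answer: $\frac{128273}{672} \approx 190.88$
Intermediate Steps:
$o = 8$
$V{\left(N \right)} = - \frac{1}{16}$ ($V{\left(N \right)} = \frac{3 \cdot \frac{1}{6}}{-8} = 3 \cdot \frac{1}{6} \left(- \frac{1}{8}\right) = \frac{1}{2} \left(- \frac{1}{8}\right) = - \frac{1}{16}$)
$R{\left(Y \right)} = \frac{- \frac{1}{16} + Y}{-5 + Y}$ ($R{\left(Y \right)} = \frac{Y - \frac{1}{16}}{Y - 5} = \frac{- \frac{1}{16} + Y}{-5 + Y}$)
$p{\left(o,24 \right)} - R{\left(47 \right)} = 8 \cdot 24 - \frac{- \frac{1}{16} + 47}{-5 + 47} = 192 - \frac{1}{42} \cdot \frac{751}{16} = 192 - \frac{751}{672} = \frac{128273}{672}$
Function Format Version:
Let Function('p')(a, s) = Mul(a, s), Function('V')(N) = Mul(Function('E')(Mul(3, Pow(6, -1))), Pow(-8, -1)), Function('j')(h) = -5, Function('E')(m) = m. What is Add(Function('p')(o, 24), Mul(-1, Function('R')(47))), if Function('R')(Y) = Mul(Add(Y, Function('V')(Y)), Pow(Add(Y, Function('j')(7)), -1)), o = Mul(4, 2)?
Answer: Rational(128273, 672) ≈ 190.88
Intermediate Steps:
o = 8
Function('V')(N) = Rational(-1, 16) (Function('V')(N) = Mul(Mul(3, Pow(6, -1)), Pow(-8, -1)) = Mul(Mul(3, Rational(1, 6)), Rational(-1, 8)) = Mul(Rational(1, 2), Rational(-1, 8)) = Rational(-1, 16))
Function('R')(Y) = Mul(Pow(Add(-5, Y), -1), Add(Rational(-1, 16), Y)) (Function('R')(Y) = Mul(Add(Y, Rational(-1, 16)), Pow(Add(Y, -5), -1)) = Mul(Add(Rational(-1, 16), Y), Pow(Add(-5, Y), -1)) = Mul(Pow(Add(-5, Y), -1), Add(Rational(-1, 16), Y)))
Add(Function('p')(o, 24), Mul(-1, Function('R')(47))) = Add(Mul(8, 24), Mul(-1, Mul(Pow(Add(-5, 47), -1), Add(Rational(-1, 16), 47)))) = Add(192, Mul(-1, Mul(Pow(42, -1), Rational(751, 16)))) = Add(192, Mul(-1, Mul(Rational(1, 42), Rational(751, 16)))) = Add(192, Mul(-1, Rational(751, 672))) = Add(192, Rational(-751, 672)) = Rational(128273, 672)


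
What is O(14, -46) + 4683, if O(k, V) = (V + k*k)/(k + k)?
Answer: 65637/14 ≈ 4688.4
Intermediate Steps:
O(k, V) = (V + k²)/(2*k) (O(k, V) = (V + k²)/((2*k)) = (V + k²)*(1/(2*k)) = (V + k²)/(2*k))
O(14, -46) + 4683 = (½)*(-46 + 14²)/14 + 4683 = (½)*(1/14)*(-46 + 196) + 4683 = (½)*(1/14)*150 + 4683 = 75/14 + 4683 = 65637/14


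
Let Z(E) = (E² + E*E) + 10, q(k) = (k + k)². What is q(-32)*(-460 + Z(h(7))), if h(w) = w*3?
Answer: 1769472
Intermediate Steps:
q(k) = 4*k² (q(k) = (2*k)² = 4*k²)
h(w) = 3*w
Z(E) = 10 + 2*E² (Z(E) = (E² + E²) + 10 = 2*E² + 10 = 10 + 2*E²)
q(-32)*(-460 + Z(h(7))) = (4*(-32)²)*(-460 + (10 + 2*(3*7)²)) = (4*1024)*(-460 + (10 + 2*21²)) = 4096*(-460 + (10 + 2*441)) = 4096*(-460 + (10 + 882)) = 4096*(-460 + 892) = 4096*432 = 1769472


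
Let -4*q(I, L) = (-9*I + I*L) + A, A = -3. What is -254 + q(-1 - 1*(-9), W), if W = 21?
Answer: -1109/4 ≈ -277.25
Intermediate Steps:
q(I, L) = ¾ + 9*I/4 - I*L/4 (q(I, L) = -((-9*I + I*L) - 3)/4 = -(-3 - 9*I + I*L)/4 = ¾ + 9*I/4 - I*L/4)
-254 + q(-1 - 1*(-9), W) = -254 + (¾ + 9*(-1 - 1*(-9))/4 - ¼*(-1 - 1*(-9))*21) = -254 + (¾ + 9*(-1 + 9)/4 - ¼*(-1 + 9)*21) = -254 + (¾ + (9/4)*8 - ¼*8*21) = -254 + (¾ + 18 - 42) = -254 - 93/4 = -1109/4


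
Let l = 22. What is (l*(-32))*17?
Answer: -11968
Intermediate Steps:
(l*(-32))*17 = (22*(-32))*17 = -704*17 = -11968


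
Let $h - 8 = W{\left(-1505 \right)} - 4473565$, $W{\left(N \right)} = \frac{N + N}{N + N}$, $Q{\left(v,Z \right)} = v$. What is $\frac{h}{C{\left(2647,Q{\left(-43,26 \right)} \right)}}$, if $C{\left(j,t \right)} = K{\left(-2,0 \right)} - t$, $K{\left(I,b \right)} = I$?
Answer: $- \frac{4473556}{41} \approx -1.0911 \cdot 10^{5}$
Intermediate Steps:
$W{\left(N \right)} = 1$ ($W{\left(N \right)} = \frac{2 N}{2 N} = 2 N \frac{1}{2 N} = 1$)
$C{\left(j,t \right)} = -2 - t$
$h = -4473556$ ($h = 8 + \left(1 - 4473565\right) = 8 - 4473564 = -4473556$)
$\frac{h}{C{\left(2647,Q{\left(-43,26 \right)} \right)}} = - \frac{4473556}{-2 - -43} = - \frac{4473556}{-2 + 43} = - \frac{4473556}{41}$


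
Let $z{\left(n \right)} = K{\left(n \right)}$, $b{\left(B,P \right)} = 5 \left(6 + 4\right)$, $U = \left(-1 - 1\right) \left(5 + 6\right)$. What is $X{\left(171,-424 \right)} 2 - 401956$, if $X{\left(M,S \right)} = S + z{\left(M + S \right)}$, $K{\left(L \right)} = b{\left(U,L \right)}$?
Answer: $-402704$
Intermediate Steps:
$U = -22$ ($U = \left(-2\right) 11 = -22$)
$b{\left(B,P \right)} = 50$ ($b{\left(B,P \right)} = 5 \cdot 10 = 50$)
$K{\left(L \right)} = 50$
$z{\left(n \right)} = 50$
$X{\left(M,S \right)} = 50 + S$ ($X{\left(M,S \right)} = S + 50 = 50 + S$)
$X{\left(171,-424 \right)} 2 - 401956 = \left(50 - 424\right) 2 - 401956 = \left(-374\right) 2 - 401956 = -748 - 401956 = -402704$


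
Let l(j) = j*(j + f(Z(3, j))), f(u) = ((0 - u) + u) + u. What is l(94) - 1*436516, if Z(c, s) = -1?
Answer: -427774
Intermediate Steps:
f(u) = u (f(u) = (-u + u) + u = 0 + u = u)
l(j) = j*(-1 + j) (l(j) = j*(j - 1) = j*(-1 + j))
l(94) - 1*436516 = 94*(-1 + 94) - 1*436516 = 94*93 - 436516 = 8742 - 436516 = -427774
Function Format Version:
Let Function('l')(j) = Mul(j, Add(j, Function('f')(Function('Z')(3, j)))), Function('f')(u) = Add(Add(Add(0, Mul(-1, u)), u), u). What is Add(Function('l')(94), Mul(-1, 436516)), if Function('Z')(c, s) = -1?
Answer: -427774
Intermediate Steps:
Function('f')(u) = u (Function('f')(u) = Add(Add(Mul(-1, u), u), u) = Add(0, u) = u)
Function('l')(j) = Mul(j, Add(-1, j)) (Function('l')(j) = Mul(j, Add(j, -1)) = Mul(j, Add(-1, j)))
Add(Function('l')(94), Mul(-1, 436516)) = Add(Mul(94, Add(-1, 94)), Mul(-1, 436516)) = Add(Mul(94, 93), -436516) = Add(8742, -436516) = -427774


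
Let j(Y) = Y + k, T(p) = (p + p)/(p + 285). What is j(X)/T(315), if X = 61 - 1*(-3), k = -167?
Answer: -2060/21 ≈ -98.095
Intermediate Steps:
X = 64 (X = 61 + 3 = 64)
T(p) = 2*p/(285 + p) (T(p) = (2*p)/(285 + p) = 2*p/(285 + p))
j(Y) = -167 + Y (j(Y) = Y - 167 = -167 + Y)
j(X)/T(315) = (-167 + 64)/((2*315/(285 + 315))) = -103/(2*315/600) = -103/(2*315*(1/600)) = -103/21/20 = -103*20/21 = -2060/21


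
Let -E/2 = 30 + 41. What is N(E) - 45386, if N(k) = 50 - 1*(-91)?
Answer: -45245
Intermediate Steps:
E = -142 (E = -2*(30 + 41) = -2*71 = -142)
N(k) = 141 (N(k) = 50 + 91 = 141)
N(E) - 45386 = 141 - 45386 = -45245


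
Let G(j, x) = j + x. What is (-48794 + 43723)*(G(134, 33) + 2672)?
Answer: -14396569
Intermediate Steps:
(-48794 + 43723)*(G(134, 33) + 2672) = (-48794 + 43723)*((134 + 33) + 2672) = -5071*(167 + 2672) = -5071*2839 = -14396569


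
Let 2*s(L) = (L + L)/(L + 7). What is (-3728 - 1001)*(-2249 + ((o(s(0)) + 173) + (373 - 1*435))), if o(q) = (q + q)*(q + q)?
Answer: 10110602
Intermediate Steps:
s(L) = L/(7 + L) (s(L) = ((L + L)/(L + 7))/2 = ((2*L)/(7 + L))/2 = (2*L/(7 + L))/2 = L/(7 + L))
o(q) = 4*q² (o(q) = (2*q)*(2*q) = 4*q²)
(-3728 - 1001)*(-2249 + ((o(s(0)) + 173) + (373 - 1*435))) = (-3728 - 1001)*(-2249 + ((4*(0/(7 + 0))² + 173) + (373 - 1*435))) = -4729*(-2249 + ((4*(0/7)² + 173) + (373 - 435))) = -4729*(-2249 + ((4*(0*(⅐))² + 173) - 62)) = -4729*(-2249 + ((4*0² + 173) - 62)) = -4729*(-2249 + ((4*0 + 173) - 62)) = -4729*(-2249 + ((0 + 173) - 62)) = -4729*(-2249 + (173 - 62)) = -4729*(-2249 + 111) = -4729*(-2138) = 10110602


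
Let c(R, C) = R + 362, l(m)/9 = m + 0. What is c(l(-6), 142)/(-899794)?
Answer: -22/64271 ≈ -0.00034230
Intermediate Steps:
l(m) = 9*m (l(m) = 9*(m + 0) = 9*m)
c(R, C) = 362 + R
c(l(-6), 142)/(-899794) = (362 + 9*(-6))/(-899794) = (362 - 54)*(-1/899794) = 308*(-1/899794) = -22/64271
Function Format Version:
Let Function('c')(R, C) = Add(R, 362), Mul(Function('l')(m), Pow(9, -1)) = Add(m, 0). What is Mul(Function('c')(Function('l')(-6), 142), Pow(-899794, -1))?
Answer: Rational(-22, 64271) ≈ -0.00034230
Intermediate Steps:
Function('l')(m) = Mul(9, m) (Function('l')(m) = Mul(9, Add(m, 0)) = Mul(9, m))
Function('c')(R, C) = Add(362, R)
Mul(Function('c')(Function('l')(-6), 142), Pow(-899794, -1)) = Mul(Add(362, Mul(9, -6)), Pow(-899794, -1)) = Mul(Add(362, -54), Rational(-1, 899794)) = Mul(308, Rational(-1, 899794)) = Rational(-22, 64271)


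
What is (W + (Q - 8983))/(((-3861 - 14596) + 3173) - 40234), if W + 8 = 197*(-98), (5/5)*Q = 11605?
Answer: 2782/9253 ≈ 0.30066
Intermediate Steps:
Q = 11605
W = -19314 (W = -8 + 197*(-98) = -8 - 19306 = -19314)
(W + (Q - 8983))/(((-3861 - 14596) + 3173) - 40234) = (-19314 + (11605 - 8983))/(((-3861 - 14596) + 3173) - 40234) = (-19314 + 2622)/((-18457 + 3173) - 40234) = -16692/(-15284 - 40234) = -16692/(-55518) = -16692*(-1/55518) = 2782/9253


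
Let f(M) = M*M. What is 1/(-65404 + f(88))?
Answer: -1/57660 ≈ -1.7343e-5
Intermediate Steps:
f(M) = M²
1/(-65404 + f(88)) = 1/(-65404 + 88²) = 1/(-65404 + 7744) = 1/(-57660) = -1/57660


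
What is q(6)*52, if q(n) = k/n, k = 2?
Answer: 52/3 ≈ 17.333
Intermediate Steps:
q(n) = 2/n
q(6)*52 = (2/6)*52 = (2*(1/6))*52 = (1/3)*52 = 52/3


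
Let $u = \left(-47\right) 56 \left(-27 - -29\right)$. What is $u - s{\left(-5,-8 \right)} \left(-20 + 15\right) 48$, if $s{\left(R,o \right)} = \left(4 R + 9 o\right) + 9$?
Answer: $-25184$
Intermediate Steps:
$s{\left(R,o \right)} = 9 + 4 R + 9 o$
$u = -5264$ ($u = - 2632 \left(-27 + 29\right) = \left(-2632\right) 2 = -5264$)
$u - s{\left(-5,-8 \right)} \left(-20 + 15\right) 48 = -5264 - \left(9 + 4 \left(-5\right) + 9 \left(-8\right)\right) \left(-20 + 15\right) 48 = -5264 - \left(9 - 20 - 72\right) \left(-5\right) 48 = -5264 - \left(-83\right) \left(-5\right) 48 = -5264 - 415 \cdot 48 = -5264 - 19920 = -25184$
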